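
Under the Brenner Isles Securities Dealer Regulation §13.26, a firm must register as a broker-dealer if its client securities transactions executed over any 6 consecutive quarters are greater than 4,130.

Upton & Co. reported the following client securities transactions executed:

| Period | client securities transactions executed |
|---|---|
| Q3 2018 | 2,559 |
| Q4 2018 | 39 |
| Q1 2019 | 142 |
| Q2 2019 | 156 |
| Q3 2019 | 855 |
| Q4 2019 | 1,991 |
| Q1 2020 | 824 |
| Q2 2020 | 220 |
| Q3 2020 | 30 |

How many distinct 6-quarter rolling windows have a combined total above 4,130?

2

Q3 2018–Q4 2019: 2,559 + 39 + 142 + 156 + 855 + 1,991 = 5,742 (over)
Q4 2018–Q1 2020: 39 + 142 + 156 + 855 + 1,991 + 824 = 4,007 (under)
Q1 2019–Q2 2020: 142 + 156 + 855 + 1,991 + 824 + 220 = 4,188 (over)
Q2 2019–Q3 2020: 156 + 855 + 1,991 + 824 + 220 + 30 = 4,076 (under)
2 windows exceed the threshold.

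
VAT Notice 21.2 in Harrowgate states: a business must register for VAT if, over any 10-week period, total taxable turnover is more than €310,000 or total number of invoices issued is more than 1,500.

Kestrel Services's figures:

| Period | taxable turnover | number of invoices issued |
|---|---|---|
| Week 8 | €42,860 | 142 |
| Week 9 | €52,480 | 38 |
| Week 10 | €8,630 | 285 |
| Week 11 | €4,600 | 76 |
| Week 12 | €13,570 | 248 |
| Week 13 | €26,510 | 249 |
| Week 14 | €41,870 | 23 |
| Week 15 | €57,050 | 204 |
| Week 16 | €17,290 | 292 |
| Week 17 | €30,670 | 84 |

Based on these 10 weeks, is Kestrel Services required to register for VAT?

Yes

Total taxable turnover: €42,860 + €52,480 + €8,630 + €4,600 + €13,570 + €26,510 + €41,870 + €57,050 + €17,290 + €30,670 = €295,530 (≤ €310,000).
Total number of invoices issued: 142 + 38 + 285 + 76 + 248 + 249 + 23 + 204 + 292 + 84 = 1,641 (> 1,500).
The test is 'or': at least one threshold is exceeded.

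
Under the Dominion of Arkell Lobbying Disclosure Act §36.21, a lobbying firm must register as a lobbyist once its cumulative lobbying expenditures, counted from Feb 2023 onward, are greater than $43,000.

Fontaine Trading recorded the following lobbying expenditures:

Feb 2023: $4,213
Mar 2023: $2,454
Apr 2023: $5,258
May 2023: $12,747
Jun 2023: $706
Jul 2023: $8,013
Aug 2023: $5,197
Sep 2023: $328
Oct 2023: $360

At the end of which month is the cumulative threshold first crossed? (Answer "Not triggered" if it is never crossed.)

Not triggered

Through Feb 2023: $4,213
Through Mar 2023: $6,667
Through Apr 2023: $11,925
Through May 2023: $24,672
Through Jun 2023: $25,378
Through Jul 2023: $33,391
Through Aug 2023: $38,588
Through Sep 2023: $38,916
Through Oct 2023: $39,276
Final cumulative total $39,276 ≤ $43,000; the threshold is never exceeded.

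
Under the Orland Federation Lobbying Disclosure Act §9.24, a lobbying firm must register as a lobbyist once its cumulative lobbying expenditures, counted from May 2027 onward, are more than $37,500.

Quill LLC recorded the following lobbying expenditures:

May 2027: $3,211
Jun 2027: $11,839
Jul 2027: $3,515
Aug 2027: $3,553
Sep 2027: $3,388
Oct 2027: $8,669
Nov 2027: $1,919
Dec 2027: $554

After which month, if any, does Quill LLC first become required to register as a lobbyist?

Not triggered

Through May 2027: $3,211
Through Jun 2027: $15,050
Through Jul 2027: $18,565
Through Aug 2027: $22,118
Through Sep 2027: $25,506
Through Oct 2027: $34,175
Through Nov 2027: $36,094
Through Dec 2027: $36,648
Final cumulative total $36,648 ≤ $37,500; the threshold is never exceeded.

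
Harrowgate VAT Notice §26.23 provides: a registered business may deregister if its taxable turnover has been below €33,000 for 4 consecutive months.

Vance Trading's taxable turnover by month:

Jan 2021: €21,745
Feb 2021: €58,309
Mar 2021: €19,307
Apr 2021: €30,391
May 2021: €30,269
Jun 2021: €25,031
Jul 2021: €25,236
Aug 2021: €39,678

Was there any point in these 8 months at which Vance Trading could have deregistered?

Yes

Months below €33,000: Jan 2021, Mar 2021, Apr 2021, May 2021, Jun 2021, Jul 2021.
Longest run of consecutive months below the threshold: 5.
5 ≥ 4, so Vance Trading became eligible.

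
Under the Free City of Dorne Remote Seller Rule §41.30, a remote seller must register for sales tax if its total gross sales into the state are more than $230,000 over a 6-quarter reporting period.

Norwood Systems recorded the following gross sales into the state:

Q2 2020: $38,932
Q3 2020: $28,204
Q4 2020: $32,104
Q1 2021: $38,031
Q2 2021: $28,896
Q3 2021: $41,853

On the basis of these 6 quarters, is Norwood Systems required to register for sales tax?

Total gross sales into the state: $38,932 + $28,204 + $32,104 + $38,031 + $28,896 + $41,853 = $208,020.
$208,020 ≤ $230,000, so the threshold is not exceeded.

No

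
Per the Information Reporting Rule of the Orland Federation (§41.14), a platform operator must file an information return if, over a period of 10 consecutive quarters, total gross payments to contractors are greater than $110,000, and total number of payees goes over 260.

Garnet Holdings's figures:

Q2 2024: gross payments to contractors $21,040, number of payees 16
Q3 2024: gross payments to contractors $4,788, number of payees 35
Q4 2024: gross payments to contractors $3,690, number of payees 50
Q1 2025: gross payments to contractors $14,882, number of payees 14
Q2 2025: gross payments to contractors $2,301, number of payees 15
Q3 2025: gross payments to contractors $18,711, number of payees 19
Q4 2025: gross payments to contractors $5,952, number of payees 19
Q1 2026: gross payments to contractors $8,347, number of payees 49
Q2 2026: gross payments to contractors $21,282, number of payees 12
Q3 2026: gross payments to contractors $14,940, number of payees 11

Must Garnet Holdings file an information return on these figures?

No

Total gross payments to contractors: $21,040 + $4,788 + $3,690 + $14,882 + $2,301 + $18,711 + $5,952 + $8,347 + $21,282 + $14,940 = $115,933 (> $110,000).
Total number of payees: 16 + 35 + 50 + 14 + 15 + 19 + 19 + 49 + 12 + 11 = 240 (≤ 260).
The test is 'and': the rule requires both, and at least one is not exceeded.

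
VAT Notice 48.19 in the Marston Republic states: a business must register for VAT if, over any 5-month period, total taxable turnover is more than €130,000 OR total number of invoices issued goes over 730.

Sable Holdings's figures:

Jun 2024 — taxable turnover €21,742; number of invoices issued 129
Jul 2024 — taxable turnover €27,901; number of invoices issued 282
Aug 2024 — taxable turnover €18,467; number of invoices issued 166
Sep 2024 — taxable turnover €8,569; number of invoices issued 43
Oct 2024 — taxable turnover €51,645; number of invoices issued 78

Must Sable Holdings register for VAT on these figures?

Total taxable turnover: €21,742 + €27,901 + €18,467 + €8,569 + €51,645 = €128,324 (≤ €130,000).
Total number of invoices issued: 129 + 282 + 166 + 43 + 78 = 698 (≤ 730).
The test is 'or': neither threshold is exceeded.

No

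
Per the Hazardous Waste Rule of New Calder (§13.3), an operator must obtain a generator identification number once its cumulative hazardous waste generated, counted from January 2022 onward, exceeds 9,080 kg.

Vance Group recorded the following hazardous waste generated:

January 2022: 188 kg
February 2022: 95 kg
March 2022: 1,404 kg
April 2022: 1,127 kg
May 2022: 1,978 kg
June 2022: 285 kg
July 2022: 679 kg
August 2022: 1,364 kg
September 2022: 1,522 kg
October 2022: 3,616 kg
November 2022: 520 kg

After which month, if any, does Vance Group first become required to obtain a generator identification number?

Through January 2022: 188 kg
Through February 2022: 283 kg
Through March 2022: 1,687 kg
Through April 2022: 2,814 kg
Through May 2022: 4,792 kg
Through June 2022: 5,077 kg
Through July 2022: 5,756 kg
Through August 2022: 7,120 kg
Through September 2022: 8,642 kg
Through October 2022: 12,258 kg ← exceeds threshold

October 2022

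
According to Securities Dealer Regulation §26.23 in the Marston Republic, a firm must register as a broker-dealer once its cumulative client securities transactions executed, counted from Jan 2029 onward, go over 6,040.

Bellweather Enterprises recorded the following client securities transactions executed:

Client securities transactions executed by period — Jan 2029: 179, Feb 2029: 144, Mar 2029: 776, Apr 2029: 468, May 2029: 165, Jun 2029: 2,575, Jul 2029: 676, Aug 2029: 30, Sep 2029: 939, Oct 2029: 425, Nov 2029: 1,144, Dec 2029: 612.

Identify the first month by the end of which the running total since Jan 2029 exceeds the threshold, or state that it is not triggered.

Through Jan 2029: 179
Through Feb 2029: 323
Through Mar 2029: 1,099
Through Apr 2029: 1,567
Through May 2029: 1,732
Through Jun 2029: 4,307
Through Jul 2029: 4,983
Through Aug 2029: 5,013
Through Sep 2029: 5,952
Through Oct 2029: 6,377 ← exceeds threshold

Oct 2029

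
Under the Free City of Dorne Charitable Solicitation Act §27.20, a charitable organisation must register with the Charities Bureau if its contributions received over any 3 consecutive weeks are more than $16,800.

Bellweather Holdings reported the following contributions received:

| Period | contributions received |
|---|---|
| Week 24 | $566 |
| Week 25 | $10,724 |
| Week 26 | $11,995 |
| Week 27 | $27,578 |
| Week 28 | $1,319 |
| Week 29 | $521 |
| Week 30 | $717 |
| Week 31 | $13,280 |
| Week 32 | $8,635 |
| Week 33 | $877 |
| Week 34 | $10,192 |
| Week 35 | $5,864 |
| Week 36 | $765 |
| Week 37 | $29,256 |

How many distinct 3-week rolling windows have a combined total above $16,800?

10

Week 24–Week 26: $566 + $10,724 + $11,995 = $23,285 (over)
Week 25–Week 27: $10,724 + $11,995 + $27,578 = $50,297 (over)
Week 26–Week 28: $11,995 + $27,578 + $1,319 = $40,892 (over)
Week 27–Week 29: $27,578 + $1,319 + $521 = $29,418 (over)
Week 28–Week 30: $1,319 + $521 + $717 = $2,557 (under)
Week 29–Week 31: $521 + $717 + $13,280 = $14,518 (under)
Week 30–Week 32: $717 + $13,280 + $8,635 = $22,632 (over)
Week 31–Week 33: $13,280 + $8,635 + $877 = $22,792 (over)
Week 32–Week 34: $8,635 + $877 + $10,192 = $19,704 (over)
Week 33–Week 35: $877 + $10,192 + $5,864 = $16,933 (over)
Week 34–Week 36: $10,192 + $5,864 + $765 = $16,821 (over)
Week 35–Week 37: $5,864 + $765 + $29,256 = $35,885 (over)
10 windows exceed the threshold.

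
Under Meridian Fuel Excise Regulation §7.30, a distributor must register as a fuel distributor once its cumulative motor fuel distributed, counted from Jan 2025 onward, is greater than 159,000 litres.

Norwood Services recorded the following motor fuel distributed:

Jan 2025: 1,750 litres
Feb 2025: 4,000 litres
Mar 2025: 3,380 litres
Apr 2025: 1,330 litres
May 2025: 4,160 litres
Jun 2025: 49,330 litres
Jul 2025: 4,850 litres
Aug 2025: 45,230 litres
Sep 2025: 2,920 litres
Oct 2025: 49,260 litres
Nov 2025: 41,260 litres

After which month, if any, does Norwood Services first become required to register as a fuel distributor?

Oct 2025

Through Jan 2025: 1,750 litres
Through Feb 2025: 5,750 litres
Through Mar 2025: 9,130 litres
Through Apr 2025: 10,460 litres
Through May 2025: 14,620 litres
Through Jun 2025: 63,950 litres
Through Jul 2025: 68,800 litres
Through Aug 2025: 114,030 litres
Through Sep 2025: 116,950 litres
Through Oct 2025: 166,210 litres ← exceeds threshold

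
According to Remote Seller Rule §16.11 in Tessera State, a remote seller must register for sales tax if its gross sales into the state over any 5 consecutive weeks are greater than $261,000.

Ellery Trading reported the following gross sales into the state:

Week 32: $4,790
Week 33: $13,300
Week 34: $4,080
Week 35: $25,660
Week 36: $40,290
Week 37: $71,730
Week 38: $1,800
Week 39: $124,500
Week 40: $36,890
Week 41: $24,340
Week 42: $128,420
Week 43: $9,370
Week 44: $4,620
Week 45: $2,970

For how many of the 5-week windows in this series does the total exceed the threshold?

Week 32–Week 36: $4,790 + $13,300 + $4,080 + $25,660 + $40,290 = $88,120 (under)
Week 33–Week 37: $13,300 + $4,080 + $25,660 + $40,290 + $71,730 = $155,060 (under)
Week 34–Week 38: $4,080 + $25,660 + $40,290 + $71,730 + $1,800 = $143,560 (under)
Week 35–Week 39: $25,660 + $40,290 + $71,730 + $1,800 + $124,500 = $263,980 (over)
Week 36–Week 40: $40,290 + $71,730 + $1,800 + $124,500 + $36,890 = $275,210 (over)
Week 37–Week 41: $71,730 + $1,800 + $124,500 + $36,890 + $24,340 = $259,260 (under)
Week 38–Week 42: $1,800 + $124,500 + $36,890 + $24,340 + $128,420 = $315,950 (over)
Week 39–Week 43: $124,500 + $36,890 + $24,340 + $128,420 + $9,370 = $323,520 (over)
Week 40–Week 44: $36,890 + $24,340 + $128,420 + $9,370 + $4,620 = $203,640 (under)
Week 41–Week 45: $24,340 + $128,420 + $9,370 + $4,620 + $2,970 = $169,720 (under)
4 windows exceed the threshold.

4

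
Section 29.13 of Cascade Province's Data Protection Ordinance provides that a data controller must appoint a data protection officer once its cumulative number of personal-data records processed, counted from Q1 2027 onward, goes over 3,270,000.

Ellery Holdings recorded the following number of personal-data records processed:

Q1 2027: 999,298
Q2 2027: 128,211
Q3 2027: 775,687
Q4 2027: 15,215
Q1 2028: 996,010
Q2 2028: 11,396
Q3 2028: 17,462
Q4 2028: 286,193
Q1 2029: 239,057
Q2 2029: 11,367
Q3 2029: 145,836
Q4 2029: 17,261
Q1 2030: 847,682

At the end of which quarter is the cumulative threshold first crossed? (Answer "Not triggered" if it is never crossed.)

Through Q1 2027: 999,298
Through Q2 2027: 1,127,509
Through Q3 2027: 1,903,196
Through Q4 2027: 1,918,411
Through Q1 2028: 2,914,421
Through Q2 2028: 2,925,817
Through Q3 2028: 2,943,279
Through Q4 2028: 3,229,472
Through Q1 2029: 3,468,529 ← exceeds threshold

Q1 2029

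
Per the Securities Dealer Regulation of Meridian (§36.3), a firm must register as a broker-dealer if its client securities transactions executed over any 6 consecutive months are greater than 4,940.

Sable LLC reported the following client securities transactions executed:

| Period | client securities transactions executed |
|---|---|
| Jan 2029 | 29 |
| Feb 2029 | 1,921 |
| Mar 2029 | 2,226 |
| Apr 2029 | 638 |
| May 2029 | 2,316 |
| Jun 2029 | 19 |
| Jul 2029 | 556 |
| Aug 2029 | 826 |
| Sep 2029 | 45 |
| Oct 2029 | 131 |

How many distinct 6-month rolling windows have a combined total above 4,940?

3

Jan 2029–Jun 2029: 29 + 1,921 + 2,226 + 638 + 2,316 + 19 = 7,149 (over)
Feb 2029–Jul 2029: 1,921 + 2,226 + 638 + 2,316 + 19 + 556 = 7,676 (over)
Mar 2029–Aug 2029: 2,226 + 638 + 2,316 + 19 + 556 + 826 = 6,581 (over)
Apr 2029–Sep 2029: 638 + 2,316 + 19 + 556 + 826 + 45 = 4,400 (under)
May 2029–Oct 2029: 2,316 + 19 + 556 + 826 + 45 + 131 = 3,893 (under)
3 windows exceed the threshold.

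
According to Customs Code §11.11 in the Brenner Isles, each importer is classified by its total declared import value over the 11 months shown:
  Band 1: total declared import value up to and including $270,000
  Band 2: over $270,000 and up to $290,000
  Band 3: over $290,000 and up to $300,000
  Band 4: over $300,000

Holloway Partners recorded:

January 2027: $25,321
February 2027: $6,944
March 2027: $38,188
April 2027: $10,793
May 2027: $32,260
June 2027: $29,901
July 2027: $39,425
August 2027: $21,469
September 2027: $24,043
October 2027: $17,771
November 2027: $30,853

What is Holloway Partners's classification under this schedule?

Total declared import value: $25,321 + $6,944 + $38,188 + $10,793 + $32,260 + $29,901 + $39,425 + $21,469 + $24,043 + $17,771 + $30,853 = $276,968.
$270,000 < $276,968 ≤ $290,000, so Band 2 applies.

Band 2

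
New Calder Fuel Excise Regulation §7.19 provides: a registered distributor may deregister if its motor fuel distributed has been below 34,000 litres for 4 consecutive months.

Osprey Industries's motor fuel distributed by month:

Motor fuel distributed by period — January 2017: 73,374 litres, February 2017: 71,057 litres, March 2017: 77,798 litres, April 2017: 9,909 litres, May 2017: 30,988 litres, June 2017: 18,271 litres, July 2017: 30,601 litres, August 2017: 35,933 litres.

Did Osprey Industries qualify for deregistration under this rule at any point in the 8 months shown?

Yes

Months below 34,000 litres: April 2017, May 2017, June 2017, July 2017.
Longest run of consecutive months below the threshold: 4.
4 ≥ 4, so Osprey Industries became eligible.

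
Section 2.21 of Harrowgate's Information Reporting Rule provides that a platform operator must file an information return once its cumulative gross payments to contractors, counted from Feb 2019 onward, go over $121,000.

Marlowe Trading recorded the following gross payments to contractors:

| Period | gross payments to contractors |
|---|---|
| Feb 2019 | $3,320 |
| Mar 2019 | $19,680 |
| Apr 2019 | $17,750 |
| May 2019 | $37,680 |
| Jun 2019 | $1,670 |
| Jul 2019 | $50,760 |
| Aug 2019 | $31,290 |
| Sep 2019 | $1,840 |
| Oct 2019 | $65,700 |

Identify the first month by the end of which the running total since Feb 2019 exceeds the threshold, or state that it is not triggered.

Jul 2019

Through Feb 2019: $3,320
Through Mar 2019: $23,000
Through Apr 2019: $40,750
Through May 2019: $78,430
Through Jun 2019: $80,100
Through Jul 2019: $130,860 ← exceeds threshold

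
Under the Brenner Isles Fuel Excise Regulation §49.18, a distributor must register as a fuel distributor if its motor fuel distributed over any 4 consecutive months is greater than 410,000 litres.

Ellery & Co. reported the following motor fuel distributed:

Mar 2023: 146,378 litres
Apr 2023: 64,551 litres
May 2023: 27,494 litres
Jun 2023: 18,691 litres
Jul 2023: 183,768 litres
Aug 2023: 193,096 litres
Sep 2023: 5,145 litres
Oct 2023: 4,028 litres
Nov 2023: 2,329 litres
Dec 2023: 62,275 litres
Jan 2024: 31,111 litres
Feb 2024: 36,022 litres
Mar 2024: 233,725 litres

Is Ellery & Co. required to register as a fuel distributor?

Mar 2023–Jun 2023: 146,378 litres + 64,551 litres + 27,494 litres + 18,691 litres = 257,114 litres (under)
Apr 2023–Jul 2023: 64,551 litres + 27,494 litres + 18,691 litres + 183,768 litres = 294,504 litres (under)
May 2023–Aug 2023: 27,494 litres + 18,691 litres + 183,768 litres + 193,096 litres = 423,049 litres (over)
Jun 2023–Sep 2023: 18,691 litres + 183,768 litres + 193,096 litres + 5,145 litres = 400,700 litres (under)
Jul 2023–Oct 2023: 183,768 litres + 193,096 litres + 5,145 litres + 4,028 litres = 386,037 litres (under)
Aug 2023–Nov 2023: 193,096 litres + 5,145 litres + 4,028 litres + 2,329 litres = 204,598 litres (under)
Sep 2023–Dec 2023: 5,145 litres + 4,028 litres + 2,329 litres + 62,275 litres = 73,777 litres (under)
Oct 2023–Jan 2024: 4,028 litres + 2,329 litres + 62,275 litres + 31,111 litres = 99,743 litres (under)
Nov 2023–Feb 2024: 2,329 litres + 62,275 litres + 31,111 litres + 36,022 litres = 131,737 litres (under)
Dec 2023–Mar 2024: 62,275 litres + 31,111 litres + 36,022 litres + 233,725 litres = 363,133 litres (under)
At least one window exceeds 410,000 litres.

Yes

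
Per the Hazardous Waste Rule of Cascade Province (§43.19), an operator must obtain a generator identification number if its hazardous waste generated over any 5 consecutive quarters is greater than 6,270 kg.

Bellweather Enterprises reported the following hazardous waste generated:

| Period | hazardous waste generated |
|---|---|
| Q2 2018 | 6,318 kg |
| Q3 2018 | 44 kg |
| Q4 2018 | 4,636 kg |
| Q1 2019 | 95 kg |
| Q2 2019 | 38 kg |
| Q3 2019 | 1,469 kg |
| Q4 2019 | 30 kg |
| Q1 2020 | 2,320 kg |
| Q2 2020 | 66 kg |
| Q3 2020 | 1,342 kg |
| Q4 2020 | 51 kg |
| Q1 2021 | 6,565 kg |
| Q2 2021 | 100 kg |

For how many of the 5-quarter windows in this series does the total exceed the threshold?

Q2 2018–Q2 2019: 6,318 kg + 44 kg + 4,636 kg + 95 kg + 38 kg = 11,131 kg (over)
Q3 2018–Q3 2019: 44 kg + 4,636 kg + 95 kg + 38 kg + 1,469 kg = 6,282 kg (over)
Q4 2018–Q4 2019: 4,636 kg + 95 kg + 38 kg + 1,469 kg + 30 kg = 6,268 kg (under)
Q1 2019–Q1 2020: 95 kg + 38 kg + 1,469 kg + 30 kg + 2,320 kg = 3,952 kg (under)
Q2 2019–Q2 2020: 38 kg + 1,469 kg + 30 kg + 2,320 kg + 66 kg = 3,923 kg (under)
Q3 2019–Q3 2020: 1,469 kg + 30 kg + 2,320 kg + 66 kg + 1,342 kg = 5,227 kg (under)
Q4 2019–Q4 2020: 30 kg + 2,320 kg + 66 kg + 1,342 kg + 51 kg = 3,809 kg (under)
Q1 2020–Q1 2021: 2,320 kg + 66 kg + 1,342 kg + 51 kg + 6,565 kg = 10,344 kg (over)
Q2 2020–Q2 2021: 66 kg + 1,342 kg + 51 kg + 6,565 kg + 100 kg = 8,124 kg (over)
4 windows exceed the threshold.

4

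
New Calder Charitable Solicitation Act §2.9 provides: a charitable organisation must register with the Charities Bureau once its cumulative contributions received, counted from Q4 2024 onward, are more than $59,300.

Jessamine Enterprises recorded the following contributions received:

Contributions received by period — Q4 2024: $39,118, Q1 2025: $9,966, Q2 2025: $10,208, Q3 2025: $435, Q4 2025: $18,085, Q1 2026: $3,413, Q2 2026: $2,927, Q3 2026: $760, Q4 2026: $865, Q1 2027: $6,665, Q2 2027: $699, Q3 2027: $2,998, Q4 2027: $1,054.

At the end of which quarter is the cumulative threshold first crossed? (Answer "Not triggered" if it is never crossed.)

Q3 2025

Through Q4 2024: $39,118
Through Q1 2025: $49,084
Through Q2 2025: $59,292
Through Q3 2025: $59,727 ← exceeds threshold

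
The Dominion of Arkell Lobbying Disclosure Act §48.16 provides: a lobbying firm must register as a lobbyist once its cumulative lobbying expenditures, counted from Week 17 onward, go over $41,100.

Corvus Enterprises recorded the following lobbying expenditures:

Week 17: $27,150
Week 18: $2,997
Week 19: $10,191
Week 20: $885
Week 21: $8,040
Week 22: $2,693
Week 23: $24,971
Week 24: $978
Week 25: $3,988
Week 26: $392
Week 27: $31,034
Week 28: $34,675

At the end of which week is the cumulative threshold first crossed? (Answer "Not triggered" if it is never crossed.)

Week 20

Through Week 17: $27,150
Through Week 18: $30,147
Through Week 19: $40,338
Through Week 20: $41,223 ← exceeds threshold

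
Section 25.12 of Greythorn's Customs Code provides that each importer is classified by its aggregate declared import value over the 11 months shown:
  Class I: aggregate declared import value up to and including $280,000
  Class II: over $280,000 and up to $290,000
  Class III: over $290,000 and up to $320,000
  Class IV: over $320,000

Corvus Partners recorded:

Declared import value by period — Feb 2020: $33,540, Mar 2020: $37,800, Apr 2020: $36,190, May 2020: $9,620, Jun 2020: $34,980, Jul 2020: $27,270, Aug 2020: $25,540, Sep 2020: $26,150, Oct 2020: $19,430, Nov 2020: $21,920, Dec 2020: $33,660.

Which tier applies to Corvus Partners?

Class III

Aggregate declared import value: $33,540 + $37,800 + $36,190 + $9,620 + $34,980 + $27,270 + $25,540 + $26,150 + $19,430 + $21,920 + $33,660 = $306,100.
$290,000 < $306,100 ≤ $320,000, so Class III applies.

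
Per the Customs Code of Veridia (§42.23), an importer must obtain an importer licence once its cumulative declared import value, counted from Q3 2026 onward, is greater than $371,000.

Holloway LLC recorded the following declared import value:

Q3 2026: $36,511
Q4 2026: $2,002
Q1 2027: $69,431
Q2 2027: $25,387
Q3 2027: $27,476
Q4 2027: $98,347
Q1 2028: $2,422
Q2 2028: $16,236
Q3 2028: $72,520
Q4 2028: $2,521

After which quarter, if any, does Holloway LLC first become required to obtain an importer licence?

Through Q3 2026: $36,511
Through Q4 2026: $38,513
Through Q1 2027: $107,944
Through Q2 2027: $133,331
Through Q3 2027: $160,807
Through Q4 2027: $259,154
Through Q1 2028: $261,576
Through Q2 2028: $277,812
Through Q3 2028: $350,332
Through Q4 2028: $352,853
Final cumulative total $352,853 ≤ $371,000; the threshold is never exceeded.

Not triggered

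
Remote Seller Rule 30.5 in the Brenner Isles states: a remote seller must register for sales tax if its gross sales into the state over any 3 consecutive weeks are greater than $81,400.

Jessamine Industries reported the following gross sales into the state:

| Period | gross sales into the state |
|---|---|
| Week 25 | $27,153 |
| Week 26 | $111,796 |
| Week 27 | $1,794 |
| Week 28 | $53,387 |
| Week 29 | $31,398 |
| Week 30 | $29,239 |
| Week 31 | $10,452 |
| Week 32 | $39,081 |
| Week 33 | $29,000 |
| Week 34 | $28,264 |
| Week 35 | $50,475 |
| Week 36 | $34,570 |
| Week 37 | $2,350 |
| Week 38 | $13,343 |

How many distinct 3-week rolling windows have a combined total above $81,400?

Week 25–Week 27: $27,153 + $111,796 + $1,794 = $140,743 (over)
Week 26–Week 28: $111,796 + $1,794 + $53,387 = $166,977 (over)
Week 27–Week 29: $1,794 + $53,387 + $31,398 = $86,579 (over)
Week 28–Week 30: $53,387 + $31,398 + $29,239 = $114,024 (over)
Week 29–Week 31: $31,398 + $29,239 + $10,452 = $71,089 (under)
Week 30–Week 32: $29,239 + $10,452 + $39,081 = $78,772 (under)
Week 31–Week 33: $10,452 + $39,081 + $29,000 = $78,533 (under)
Week 32–Week 34: $39,081 + $29,000 + $28,264 = $96,345 (over)
Week 33–Week 35: $29,000 + $28,264 + $50,475 = $107,739 (over)
Week 34–Week 36: $28,264 + $50,475 + $34,570 = $113,309 (over)
Week 35–Week 37: $50,475 + $34,570 + $2,350 = $87,395 (over)
Week 36–Week 38: $34,570 + $2,350 + $13,343 = $50,263 (under)
8 windows exceed the threshold.

8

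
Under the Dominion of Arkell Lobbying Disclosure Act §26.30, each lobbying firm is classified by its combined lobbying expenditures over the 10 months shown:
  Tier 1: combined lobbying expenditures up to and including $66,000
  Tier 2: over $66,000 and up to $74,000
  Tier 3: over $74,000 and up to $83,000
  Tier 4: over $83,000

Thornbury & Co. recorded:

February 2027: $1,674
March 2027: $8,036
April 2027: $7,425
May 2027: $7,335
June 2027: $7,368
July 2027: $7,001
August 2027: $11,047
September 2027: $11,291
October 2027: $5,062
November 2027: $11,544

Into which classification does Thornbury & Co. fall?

Combined lobbying expenditures: $1,674 + $8,036 + $7,425 + $7,335 + $7,368 + $7,001 + $11,047 + $11,291 + $5,062 + $11,544 = $77,783.
$74,000 < $77,783 ≤ $83,000, so Tier 3 applies.

Tier 3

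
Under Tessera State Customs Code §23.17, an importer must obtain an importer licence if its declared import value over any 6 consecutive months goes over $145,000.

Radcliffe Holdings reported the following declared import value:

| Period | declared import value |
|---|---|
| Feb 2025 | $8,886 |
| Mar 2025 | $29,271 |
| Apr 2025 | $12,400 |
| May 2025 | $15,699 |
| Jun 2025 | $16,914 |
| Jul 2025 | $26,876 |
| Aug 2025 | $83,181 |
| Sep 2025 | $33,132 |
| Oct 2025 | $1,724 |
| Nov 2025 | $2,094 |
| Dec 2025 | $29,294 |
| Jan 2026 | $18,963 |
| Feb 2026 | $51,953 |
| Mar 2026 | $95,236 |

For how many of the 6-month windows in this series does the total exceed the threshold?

7

Feb 2025–Jul 2025: $8,886 + $29,271 + $12,400 + $15,699 + $16,914 + $26,876 = $110,046 (under)
Mar 2025–Aug 2025: $29,271 + $12,400 + $15,699 + $16,914 + $26,876 + $83,181 = $184,341 (over)
Apr 2025–Sep 2025: $12,400 + $15,699 + $16,914 + $26,876 + $83,181 + $33,132 = $188,202 (over)
May 2025–Oct 2025: $15,699 + $16,914 + $26,876 + $83,181 + $33,132 + $1,724 = $177,526 (over)
Jun 2025–Nov 2025: $16,914 + $26,876 + $83,181 + $33,132 + $1,724 + $2,094 = $163,921 (over)
Jul 2025–Dec 2025: $26,876 + $83,181 + $33,132 + $1,724 + $2,094 + $29,294 = $176,301 (over)
Aug 2025–Jan 2026: $83,181 + $33,132 + $1,724 + $2,094 + $29,294 + $18,963 = $168,388 (over)
Sep 2025–Feb 2026: $33,132 + $1,724 + $2,094 + $29,294 + $18,963 + $51,953 = $137,160 (under)
Oct 2025–Mar 2026: $1,724 + $2,094 + $29,294 + $18,963 + $51,953 + $95,236 = $199,264 (over)
7 windows exceed the threshold.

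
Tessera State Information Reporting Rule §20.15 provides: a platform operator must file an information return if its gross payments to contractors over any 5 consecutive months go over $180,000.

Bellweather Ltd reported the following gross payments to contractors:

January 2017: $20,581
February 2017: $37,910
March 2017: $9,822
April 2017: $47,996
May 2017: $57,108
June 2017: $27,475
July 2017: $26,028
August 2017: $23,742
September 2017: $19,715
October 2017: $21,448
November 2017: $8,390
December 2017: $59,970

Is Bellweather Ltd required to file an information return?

January 2017–May 2017: $20,581 + $37,910 + $9,822 + $47,996 + $57,108 = $173,417 (under)
February 2017–June 2017: $37,910 + $9,822 + $47,996 + $57,108 + $27,475 = $180,311 (over)
March 2017–July 2017: $9,822 + $47,996 + $57,108 + $27,475 + $26,028 = $168,429 (under)
April 2017–August 2017: $47,996 + $57,108 + $27,475 + $26,028 + $23,742 = $182,349 (over)
May 2017–September 2017: $57,108 + $27,475 + $26,028 + $23,742 + $19,715 = $154,068 (under)
June 2017–October 2017: $27,475 + $26,028 + $23,742 + $19,715 + $21,448 = $118,408 (under)
July 2017–November 2017: $26,028 + $23,742 + $19,715 + $21,448 + $8,390 = $99,323 (under)
August 2017–December 2017: $23,742 + $19,715 + $21,448 + $8,390 + $59,970 = $133,265 (under)
At least one window exceeds $180,000.

Yes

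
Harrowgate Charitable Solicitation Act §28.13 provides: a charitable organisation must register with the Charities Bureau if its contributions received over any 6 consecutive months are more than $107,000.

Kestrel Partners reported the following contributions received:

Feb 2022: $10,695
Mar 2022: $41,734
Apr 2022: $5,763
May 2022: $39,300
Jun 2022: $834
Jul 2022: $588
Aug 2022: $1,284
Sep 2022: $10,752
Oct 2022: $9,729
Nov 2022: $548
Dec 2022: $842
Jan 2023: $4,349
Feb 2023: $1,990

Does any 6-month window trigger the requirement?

Feb 2022–Jul 2022: $10,695 + $41,734 + $5,763 + $39,300 + $834 + $588 = $98,914 (under)
Mar 2022–Aug 2022: $41,734 + $5,763 + $39,300 + $834 + $588 + $1,284 = $89,503 (under)
Apr 2022–Sep 2022: $5,763 + $39,300 + $834 + $588 + $1,284 + $10,752 = $58,521 (under)
May 2022–Oct 2022: $39,300 + $834 + $588 + $1,284 + $10,752 + $9,729 = $62,487 (under)
Jun 2022–Nov 2022: $834 + $588 + $1,284 + $10,752 + $9,729 + $548 = $23,735 (under)
Jul 2022–Dec 2022: $588 + $1,284 + $10,752 + $9,729 + $548 + $842 = $23,743 (under)
Aug 2022–Jan 2023: $1,284 + $10,752 + $9,729 + $548 + $842 + $4,349 = $27,504 (under)
Sep 2022–Feb 2023: $10,752 + $9,729 + $548 + $842 + $4,349 + $1,990 = $28,210 (under)
No window exceeds $107,000.

No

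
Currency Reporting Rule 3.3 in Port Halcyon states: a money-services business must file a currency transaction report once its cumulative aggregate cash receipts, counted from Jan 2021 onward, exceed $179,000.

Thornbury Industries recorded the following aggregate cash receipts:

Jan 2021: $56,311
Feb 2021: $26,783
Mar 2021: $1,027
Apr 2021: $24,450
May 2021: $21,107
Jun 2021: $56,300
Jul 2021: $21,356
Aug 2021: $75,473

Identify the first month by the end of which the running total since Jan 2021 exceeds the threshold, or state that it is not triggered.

Jun 2021

Through Jan 2021: $56,311
Through Feb 2021: $83,094
Through Mar 2021: $84,121
Through Apr 2021: $108,571
Through May 2021: $129,678
Through Jun 2021: $185,978 ← exceeds threshold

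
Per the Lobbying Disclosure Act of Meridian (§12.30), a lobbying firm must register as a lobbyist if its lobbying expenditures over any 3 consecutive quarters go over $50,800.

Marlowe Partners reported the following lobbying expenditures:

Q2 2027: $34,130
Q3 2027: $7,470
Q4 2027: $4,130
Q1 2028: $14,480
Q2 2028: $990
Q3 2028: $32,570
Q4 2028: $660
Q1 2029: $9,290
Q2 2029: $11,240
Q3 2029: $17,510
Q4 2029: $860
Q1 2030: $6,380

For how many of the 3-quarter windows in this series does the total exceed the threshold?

Q2 2027–Q4 2027: $34,130 + $7,470 + $4,130 = $45,730 (under)
Q3 2027–Q1 2028: $7,470 + $4,130 + $14,480 = $26,080 (under)
Q4 2027–Q2 2028: $4,130 + $14,480 + $990 = $19,600 (under)
Q1 2028–Q3 2028: $14,480 + $990 + $32,570 = $48,040 (under)
Q2 2028–Q4 2028: $990 + $32,570 + $660 = $34,220 (under)
Q3 2028–Q1 2029: $32,570 + $660 + $9,290 = $42,520 (under)
Q4 2028–Q2 2029: $660 + $9,290 + $11,240 = $21,190 (under)
Q1 2029–Q3 2029: $9,290 + $11,240 + $17,510 = $38,040 (under)
Q2 2029–Q4 2029: $11,240 + $17,510 + $860 = $29,610 (under)
Q3 2029–Q1 2030: $17,510 + $860 + $6,380 = $24,750 (under)
0 windows exceed the threshold.

0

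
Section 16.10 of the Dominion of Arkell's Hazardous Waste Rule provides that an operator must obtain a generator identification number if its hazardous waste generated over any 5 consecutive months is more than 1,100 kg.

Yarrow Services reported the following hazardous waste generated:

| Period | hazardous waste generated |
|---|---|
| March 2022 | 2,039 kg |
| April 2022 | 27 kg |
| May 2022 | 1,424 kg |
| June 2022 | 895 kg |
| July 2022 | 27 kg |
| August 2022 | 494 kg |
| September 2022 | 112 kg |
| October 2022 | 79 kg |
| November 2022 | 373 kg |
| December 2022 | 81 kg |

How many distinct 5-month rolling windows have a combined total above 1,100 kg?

5

March 2022–July 2022: 2,039 kg + 27 kg + 1,424 kg + 895 kg + 27 kg = 4,412 kg (over)
April 2022–August 2022: 27 kg + 1,424 kg + 895 kg + 27 kg + 494 kg = 2,867 kg (over)
May 2022–September 2022: 1,424 kg + 895 kg + 27 kg + 494 kg + 112 kg = 2,952 kg (over)
June 2022–October 2022: 895 kg + 27 kg + 494 kg + 112 kg + 79 kg = 1,607 kg (over)
July 2022–November 2022: 27 kg + 494 kg + 112 kg + 79 kg + 373 kg = 1,085 kg (under)
August 2022–December 2022: 494 kg + 112 kg + 79 kg + 373 kg + 81 kg = 1,139 kg (over)
5 windows exceed the threshold.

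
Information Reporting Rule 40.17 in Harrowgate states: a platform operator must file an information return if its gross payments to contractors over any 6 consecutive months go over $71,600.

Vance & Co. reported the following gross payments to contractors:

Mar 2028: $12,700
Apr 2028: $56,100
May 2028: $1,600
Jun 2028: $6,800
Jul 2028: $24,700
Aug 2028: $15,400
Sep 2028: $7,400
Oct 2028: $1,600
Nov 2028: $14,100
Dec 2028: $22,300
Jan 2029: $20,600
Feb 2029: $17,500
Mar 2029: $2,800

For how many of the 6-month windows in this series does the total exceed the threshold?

Mar 2028–Aug 2028: $12,700 + $56,100 + $1,600 + $6,800 + $24,700 + $15,400 = $117,300 (over)
Apr 2028–Sep 2028: $56,100 + $1,600 + $6,800 + $24,700 + $15,400 + $7,400 = $112,000 (over)
May 2028–Oct 2028: $1,600 + $6,800 + $24,700 + $15,400 + $7,400 + $1,600 = $57,500 (under)
Jun 2028–Nov 2028: $6,800 + $24,700 + $15,400 + $7,400 + $1,600 + $14,100 = $70,000 (under)
Jul 2028–Dec 2028: $24,700 + $15,400 + $7,400 + $1,600 + $14,100 + $22,300 = $85,500 (over)
Aug 2028–Jan 2029: $15,400 + $7,400 + $1,600 + $14,100 + $22,300 + $20,600 = $81,400 (over)
Sep 2028–Feb 2029: $7,400 + $1,600 + $14,100 + $22,300 + $20,600 + $17,500 = $83,500 (over)
Oct 2028–Mar 2029: $1,600 + $14,100 + $22,300 + $20,600 + $17,500 + $2,800 = $78,900 (over)
6 windows exceed the threshold.

6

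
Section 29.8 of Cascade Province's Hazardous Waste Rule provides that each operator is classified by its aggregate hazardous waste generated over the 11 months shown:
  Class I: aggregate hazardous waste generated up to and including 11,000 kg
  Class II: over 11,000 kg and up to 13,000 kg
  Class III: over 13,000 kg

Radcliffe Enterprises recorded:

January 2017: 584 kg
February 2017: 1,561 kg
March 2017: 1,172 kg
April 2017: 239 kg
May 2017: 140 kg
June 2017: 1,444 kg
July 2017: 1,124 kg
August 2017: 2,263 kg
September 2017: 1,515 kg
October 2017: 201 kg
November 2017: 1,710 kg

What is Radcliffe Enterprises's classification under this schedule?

Class II

Aggregate hazardous waste generated: 584 kg + 1,561 kg + 1,172 kg + 239 kg + 140 kg + 1,444 kg + 1,124 kg + 2,263 kg + 1,515 kg + 201 kg + 1,710 kg = 11,953 kg.
11,000 kg < 11,953 kg ≤ 13,000 kg, so Class II applies.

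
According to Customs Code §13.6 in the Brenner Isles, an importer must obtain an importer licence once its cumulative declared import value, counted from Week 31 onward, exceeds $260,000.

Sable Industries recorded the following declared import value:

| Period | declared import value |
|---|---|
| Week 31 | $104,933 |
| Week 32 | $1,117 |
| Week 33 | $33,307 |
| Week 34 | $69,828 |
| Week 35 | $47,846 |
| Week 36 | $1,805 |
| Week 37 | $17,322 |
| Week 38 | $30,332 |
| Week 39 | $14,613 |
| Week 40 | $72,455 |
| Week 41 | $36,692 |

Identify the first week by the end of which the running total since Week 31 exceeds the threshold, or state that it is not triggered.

Week 37

Through Week 31: $104,933
Through Week 32: $106,050
Through Week 33: $139,357
Through Week 34: $209,185
Through Week 35: $257,031
Through Week 36: $258,836
Through Week 37: $276,158 ← exceeds threshold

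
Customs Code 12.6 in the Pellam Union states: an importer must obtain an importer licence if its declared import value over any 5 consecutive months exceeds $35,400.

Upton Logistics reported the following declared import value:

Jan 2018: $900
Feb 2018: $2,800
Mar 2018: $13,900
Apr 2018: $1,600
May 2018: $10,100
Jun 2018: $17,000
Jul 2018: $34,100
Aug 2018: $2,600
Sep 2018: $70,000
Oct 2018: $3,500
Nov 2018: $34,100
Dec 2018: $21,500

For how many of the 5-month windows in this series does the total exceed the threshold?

7

Jan 2018–May 2018: $900 + $2,800 + $13,900 + $1,600 + $10,100 = $29,300 (under)
Feb 2018–Jun 2018: $2,800 + $13,900 + $1,600 + $10,100 + $17,000 = $45,400 (over)
Mar 2018–Jul 2018: $13,900 + $1,600 + $10,100 + $17,000 + $34,100 = $76,700 (over)
Apr 2018–Aug 2018: $1,600 + $10,100 + $17,000 + $34,100 + $2,600 = $65,400 (over)
May 2018–Sep 2018: $10,100 + $17,000 + $34,100 + $2,600 + $70,000 = $133,800 (over)
Jun 2018–Oct 2018: $17,000 + $34,100 + $2,600 + $70,000 + $3,500 = $127,200 (over)
Jul 2018–Nov 2018: $34,100 + $2,600 + $70,000 + $3,500 + $34,100 = $144,300 (over)
Aug 2018–Dec 2018: $2,600 + $70,000 + $3,500 + $34,100 + $21,500 = $131,700 (over)
7 windows exceed the threshold.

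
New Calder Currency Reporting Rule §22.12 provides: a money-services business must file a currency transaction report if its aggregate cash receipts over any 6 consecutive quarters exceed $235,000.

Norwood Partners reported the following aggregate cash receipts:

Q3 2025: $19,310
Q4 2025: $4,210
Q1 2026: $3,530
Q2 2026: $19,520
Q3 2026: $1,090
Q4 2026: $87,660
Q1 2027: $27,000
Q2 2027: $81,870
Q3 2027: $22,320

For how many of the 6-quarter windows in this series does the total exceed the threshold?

1

Q3 2025–Q4 2026: $19,310 + $4,210 + $3,530 + $19,520 + $1,090 + $87,660 = $135,320 (under)
Q4 2025–Q1 2027: $4,210 + $3,530 + $19,520 + $1,090 + $87,660 + $27,000 = $143,010 (under)
Q1 2026–Q2 2027: $3,530 + $19,520 + $1,090 + $87,660 + $27,000 + $81,870 = $220,670 (under)
Q2 2026–Q3 2027: $19,520 + $1,090 + $87,660 + $27,000 + $81,870 + $22,320 = $239,460 (over)
1 window exceeds the threshold.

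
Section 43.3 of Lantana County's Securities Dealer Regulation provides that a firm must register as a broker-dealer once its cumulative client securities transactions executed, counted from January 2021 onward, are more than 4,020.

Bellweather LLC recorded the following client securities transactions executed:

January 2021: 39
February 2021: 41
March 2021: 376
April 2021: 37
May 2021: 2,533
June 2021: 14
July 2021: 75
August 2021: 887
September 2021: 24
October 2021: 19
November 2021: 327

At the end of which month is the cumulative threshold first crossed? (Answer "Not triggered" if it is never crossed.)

September 2021

Through January 2021: 39
Through February 2021: 80
Through March 2021: 456
Through April 2021: 493
Through May 2021: 3,026
Through June 2021: 3,040
Through July 2021: 3,115
Through August 2021: 4,002
Through September 2021: 4,026 ← exceeds threshold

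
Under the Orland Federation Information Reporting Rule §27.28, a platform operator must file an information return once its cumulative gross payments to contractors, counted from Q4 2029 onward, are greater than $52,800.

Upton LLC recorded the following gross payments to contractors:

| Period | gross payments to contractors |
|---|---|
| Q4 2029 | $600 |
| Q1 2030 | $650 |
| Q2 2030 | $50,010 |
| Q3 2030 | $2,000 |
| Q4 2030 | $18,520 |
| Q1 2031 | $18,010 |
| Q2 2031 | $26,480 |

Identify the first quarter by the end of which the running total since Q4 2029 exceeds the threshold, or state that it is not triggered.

Q3 2030

Through Q4 2029: $600
Through Q1 2030: $1,250
Through Q2 2030: $51,260
Through Q3 2030: $53,260 ← exceeds threshold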